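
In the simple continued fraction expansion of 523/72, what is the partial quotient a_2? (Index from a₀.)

1

523 = 7·72 + 19   →  a_0 = 7
72 = 3·19 + 15   →  a_1 = 3
19 = 1·15 + 4   →  a_2 = 1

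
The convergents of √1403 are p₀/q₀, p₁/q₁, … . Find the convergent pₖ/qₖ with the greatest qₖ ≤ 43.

1311/35

√1403 = [37; 2, 5, 3, 1, 3, 5, 2, 74, …] (period length 8).
Convergents:
  p_0/q_0 = 37/1
  p_1/q_1 = 75/2
  p_2/q_2 = 412/11
  p_3/q_3 = 1311/35
  p_4/q_4 = 1723/46
q_3 = 35 ≤ 43 < 46 = q_4, so the answer is 1311/35.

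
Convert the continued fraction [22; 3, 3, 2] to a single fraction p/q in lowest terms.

513/23

Fold from the inside: start with 2/1.
  3 + 1/2 = 7/2
  3 + 2/7 = 23/7
  22 + 7/23 = 513/23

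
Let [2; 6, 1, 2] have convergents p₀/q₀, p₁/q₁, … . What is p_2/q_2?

Using pₖ = aₖpₖ₋₁ + pₖ₋₂, qₖ = aₖqₖ₋₁ + qₖ₋₂ (with p₋₁=1, p₋₂=0, q₋₁=0, q₋₂=1):
  k=0: a=2, p=2, q=1
  k=1: a=6, p=13, q=6
  k=2: a=1, p=15, q=7

15/7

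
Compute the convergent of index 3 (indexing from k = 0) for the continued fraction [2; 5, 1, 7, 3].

102/47

Using pₖ = aₖpₖ₋₁ + pₖ₋₂, qₖ = aₖqₖ₋₁ + qₖ₋₂ (with p₋₁=1, p₋₂=0, q₋₁=0, q₋₂=1):
  k=0: a=2, p=2, q=1
  k=1: a=5, p=11, q=5
  k=2: a=1, p=13, q=6
  k=3: a=7, p=102, q=47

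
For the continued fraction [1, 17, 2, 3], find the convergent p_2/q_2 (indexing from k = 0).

Using pₖ = aₖpₖ₋₁ + pₖ₋₂, qₖ = aₖqₖ₋₁ + qₖ₋₂ (with p₋₁=1, p₋₂=0, q₋₁=0, q₋₂=1):
  k=0: a=1, p=1, q=1
  k=1: a=17, p=18, q=17
  k=2: a=2, p=37, q=35

37/35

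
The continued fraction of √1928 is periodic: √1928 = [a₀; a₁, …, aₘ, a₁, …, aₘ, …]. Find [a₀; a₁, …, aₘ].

[43; 1, 9, 1, 86]

a₀ = ⌊√1928⌋ = 43.
With m₀=0, d₀=1 and mₖ₊₁ = dₖaₖ − mₖ, dₖ₊₁ = (n − mₖ₊₁²)/dₖ, aₖ₊₁ = ⌊(a₀+mₖ₊₁)/dₖ₊₁⌋:
  k=1: m=43, d=79, a=1
  k=2: m=36, d=8, a=9
  k=3: m=36, d=79, a=1
  k=4: m=43, d=1, a=86
d=1 and a=2a₀=86 at k=4, so the next step gives (m, d) = (43, 79) again — its k=1 value — and the period has length 4.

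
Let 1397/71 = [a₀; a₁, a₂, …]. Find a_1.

1

1397 = 19·71 + 48   →  a_0 = 19
71 = 1·48 + 23   →  a_1 = 1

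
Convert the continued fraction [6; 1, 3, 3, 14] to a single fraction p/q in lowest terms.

Fold from the inside: start with 14/1.
  3 + 1/14 = 43/14
  3 + 14/43 = 143/43
  1 + 43/143 = 186/143
  6 + 143/186 = 1259/186

1259/186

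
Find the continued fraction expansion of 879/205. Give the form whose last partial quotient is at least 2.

[4; 3, 2, 9, 3]

879 = 4*205 + 59
205 = 3*59 + 28
59 = 2*28 + 3
28 = 9*3 + 1
3 = 3*1 + 0  (stop)
So 879/205 = [4; 3, 2, 9, 3].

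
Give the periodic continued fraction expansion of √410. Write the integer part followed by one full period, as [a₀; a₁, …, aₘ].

a₀ = ⌊√410⌋ = 20.
With m₀=0, d₀=1 and mₖ₊₁ = dₖaₖ − mₖ, dₖ₊₁ = (n − mₖ₊₁²)/dₖ, aₖ₊₁ = ⌊(a₀+mₖ₊₁)/dₖ₊₁⌋:
  k=1: m=20, d=10, a=4
  k=2: m=20, d=1, a=40
d=1 and a=2a₀=40 at k=2, so the next step gives (m, d) = (20, 10) again — its k=1 value — and the period has length 2.

[20; 4, 40]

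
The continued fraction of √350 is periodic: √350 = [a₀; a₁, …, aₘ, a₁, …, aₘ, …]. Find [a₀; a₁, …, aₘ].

a₀ = ⌊√350⌋ = 18.
With m₀=0, d₀=1 and mₖ₊₁ = dₖaₖ − mₖ, dₖ₊₁ = (n − mₖ₊₁²)/dₖ, aₖ₊₁ = ⌊(a₀+mₖ₊₁)/dₖ₊₁⌋:
  k=1: m=18, d=26, a=1
  k=2: m=8, d=11, a=2
  k=3: m=14, d=14, a=2
  k=4: m=14, d=11, a=2
  k=5: m=8, d=26, a=1
  k=6: m=18, d=1, a=36
d=1 and a=2a₀=36 at k=6, so the next step gives (m, d) = (18, 26) again — its k=1 value — and the period has length 6.

[18; 1, 2, 2, 2, 1, 36]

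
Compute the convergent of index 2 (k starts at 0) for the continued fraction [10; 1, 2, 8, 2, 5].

32/3

Using pₖ = aₖpₖ₋₁ + pₖ₋₂, qₖ = aₖqₖ₋₁ + qₖ₋₂ (with p₋₁=1, p₋₂=0, q₋₁=0, q₋₂=1):
  k=0: a=10, p=10, q=1
  k=1: a=1, p=11, q=1
  k=2: a=2, p=32, q=3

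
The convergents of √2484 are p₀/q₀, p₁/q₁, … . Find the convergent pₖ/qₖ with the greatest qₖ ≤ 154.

6529/131

√2484 = [49; 1, 5, 4, 5, 1, 98, …] (period length 6).
Convergents:
  p_0/q_0 = 49/1
  p_1/q_1 = 50/1
  p_2/q_2 = 299/6
  p_3/q_3 = 1246/25
  p_4/q_4 = 6529/131
  p_5/q_5 = 7775/156
q_4 = 131 ≤ 154 < 156 = q_5, so the answer is 6529/131.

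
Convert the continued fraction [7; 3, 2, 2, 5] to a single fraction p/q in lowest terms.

Using pₖ = aₖpₖ₋₁ + pₖ₋₂ and qₖ = aₖqₖ₋₁ + qₖ₋₂:
  k=0: a=7, p=7, q=1
  k=1: a=3, p=22, q=3
  k=2: a=2, p=51, q=7
  k=3: a=2, p=124, q=17
  k=4: a=5, p=671, q=92

671/92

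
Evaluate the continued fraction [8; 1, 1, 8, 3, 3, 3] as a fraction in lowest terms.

4955/581

Using pₖ = aₖpₖ₋₁ + pₖ₋₂ and qₖ = aₖqₖ₋₁ + qₖ₋₂:
  k=0: a=8, p=8, q=1
  k=1: a=1, p=9, q=1
  k=2: a=1, p=17, q=2
  k=3: a=8, p=145, q=17
  k=4: a=3, p=452, q=53
  k=5: a=3, p=1501, q=176
  k=6: a=3, p=4955, q=581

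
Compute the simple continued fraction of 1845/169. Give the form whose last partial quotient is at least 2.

[10; 1, 11, 14]

1845 = 10*169 + 155
169 = 1*155 + 14
155 = 11*14 + 1
14 = 14*1 + 0  (stop)
So 1845/169 = [10; 1, 11, 14].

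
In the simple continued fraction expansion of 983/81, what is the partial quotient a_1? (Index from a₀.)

983 = 12·81 + 11   →  a_0 = 12
81 = 7·11 + 4   →  a_1 = 7

7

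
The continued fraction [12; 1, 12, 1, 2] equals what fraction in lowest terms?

530/41

Using pₖ = aₖpₖ₋₁ + pₖ₋₂ and qₖ = aₖqₖ₋₁ + qₖ₋₂:
  k=0: a=12, p=12, q=1
  k=1: a=1, p=13, q=1
  k=2: a=12, p=168, q=13
  k=3: a=1, p=181, q=14
  k=4: a=2, p=530, q=41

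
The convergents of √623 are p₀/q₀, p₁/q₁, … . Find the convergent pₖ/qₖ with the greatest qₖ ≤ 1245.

√623 = [24; 1, 23, 1, 48, …] (period length 4).
Convergents:
  p_0/q_0 = 24/1
  p_1/q_1 = 25/1
  p_2/q_2 = 599/24
  p_3/q_3 = 624/25
  p_4/q_4 = 30551/1224
  p_5/q_5 = 31175/1249
q_4 = 1224 ≤ 1245 < 1249 = q_5, so the answer is 30551/1224.

30551/1224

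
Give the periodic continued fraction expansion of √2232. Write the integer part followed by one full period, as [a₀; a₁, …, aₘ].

[47; 4, 10, 4, 94]

a₀ = ⌊√2232⌋ = 47.
With m₀=0, d₀=1 and mₖ₊₁ = dₖaₖ − mₖ, dₖ₊₁ = (n − mₖ₊₁²)/dₖ, aₖ₊₁ = ⌊(a₀+mₖ₊₁)/dₖ₊₁⌋:
  k=1: m=47, d=23, a=4
  k=2: m=45, d=9, a=10
  k=3: m=45, d=23, a=4
  k=4: m=47, d=1, a=94
d=1 and a=2a₀=94 at k=4, so the next step gives (m, d) = (47, 23) again — its k=1 value — and the period has length 4.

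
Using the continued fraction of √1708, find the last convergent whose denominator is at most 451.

7687/186

√1708 = [41; 3, 20, 3, 82, …] (period length 4).
Convergents:
  p_0/q_0 = 41/1
  p_1/q_1 = 124/3
  p_2/q_2 = 2521/61
  p_3/q_3 = 7687/186
  p_4/q_4 = 632855/15313
q_3 = 186 ≤ 451 < 15313 = q_4, so the answer is 7687/186.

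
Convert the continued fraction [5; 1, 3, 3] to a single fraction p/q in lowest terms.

Fold from the inside: start with 3/1.
  3 + 1/3 = 10/3
  1 + 3/10 = 13/10
  5 + 10/13 = 75/13

75/13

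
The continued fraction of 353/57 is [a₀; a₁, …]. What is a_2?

5

353 = 6·57 + 11   →  a_0 = 6
57 = 5·11 + 2   →  a_1 = 5
11 = 5·2 + 1   →  a_2 = 5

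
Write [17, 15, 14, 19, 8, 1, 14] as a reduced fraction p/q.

Fold from the inside: start with 14/1.
  1 + 1/14 = 15/14
  8 + 14/15 = 134/15
  19 + 15/134 = 2561/134
  14 + 134/2561 = 35988/2561
  15 + 2561/35988 = 542381/35988
  17 + 35988/542381 = 9256465/542381

9256465/542381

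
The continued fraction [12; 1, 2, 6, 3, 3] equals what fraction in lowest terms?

2524/199

Using pₖ = aₖpₖ₋₁ + pₖ₋₂ and qₖ = aₖqₖ₋₁ + qₖ₋₂:
  k=0: a=12, p=12, q=1
  k=1: a=1, p=13, q=1
  k=2: a=2, p=38, q=3
  k=3: a=6, p=241, q=19
  k=4: a=3, p=761, q=60
  k=5: a=3, p=2524, q=199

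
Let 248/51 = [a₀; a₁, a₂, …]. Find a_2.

6

248 = 4·51 + 44   →  a_0 = 4
51 = 1·44 + 7   →  a_1 = 1
44 = 6·7 + 2   →  a_2 = 6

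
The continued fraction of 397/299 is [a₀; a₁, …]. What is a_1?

397 = 1·299 + 98   →  a_0 = 1
299 = 3·98 + 5   →  a_1 = 3

3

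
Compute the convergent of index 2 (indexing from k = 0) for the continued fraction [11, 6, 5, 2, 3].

346/31

Using pₖ = aₖpₖ₋₁ + pₖ₋₂, qₖ = aₖqₖ₋₁ + qₖ₋₂ (with p₋₁=1, p₋₂=0, q₋₁=0, q₋₂=1):
  k=0: a=11, p=11, q=1
  k=1: a=6, p=67, q=6
  k=2: a=5, p=346, q=31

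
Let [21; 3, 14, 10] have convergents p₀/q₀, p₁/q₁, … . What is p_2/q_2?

917/43

Using pₖ = aₖpₖ₋₁ + pₖ₋₂, qₖ = aₖqₖ₋₁ + qₖ₋₂ (with p₋₁=1, p₋₂=0, q₋₁=0, q₋₂=1):
  k=0: a=21, p=21, q=1
  k=1: a=3, p=64, q=3
  k=2: a=14, p=917, q=43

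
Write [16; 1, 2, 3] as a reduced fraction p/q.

167/10

Fold from the inside: start with 3/1.
  2 + 1/3 = 7/3
  1 + 3/7 = 10/7
  16 + 7/10 = 167/10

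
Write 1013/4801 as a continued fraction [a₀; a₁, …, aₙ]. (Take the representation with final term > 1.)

1013 = 0×4801 + 1013
4801 = 4×1013 + 749
1013 = 1×749 + 264
749 = 2×264 + 221
264 = 1×221 + 43
221 = 5×43 + 6
43 = 7×6 + 1
6 = 6×1 + 0  (stop)
So 1013/4801 = [0; 4, 1, 2, 1, 5, 7, 6].

[0; 4, 1, 2, 1, 5, 7, 6]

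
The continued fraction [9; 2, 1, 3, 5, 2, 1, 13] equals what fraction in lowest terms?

Fold from the inside: start with 13/1.
  1 + 1/13 = 14/13
  2 + 13/14 = 41/14
  5 + 14/41 = 219/41
  3 + 41/219 = 698/219
  1 + 219/698 = 917/698
  2 + 698/917 = 2532/917
  9 + 917/2532 = 23705/2532

23705/2532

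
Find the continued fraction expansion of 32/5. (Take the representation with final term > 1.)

[6; 2, 2]

32 = 6·5 + 2
5 = 2·2 + 1
2 = 2·1 + 0  (stop)
So 32/5 = [6; 2, 2].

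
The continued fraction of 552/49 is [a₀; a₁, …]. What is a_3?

552 = 11·49 + 13   →  a_0 = 11
49 = 3·13 + 10   →  a_1 = 3
13 = 1·10 + 3   →  a_2 = 1
10 = 3·3 + 1   →  a_3 = 3

3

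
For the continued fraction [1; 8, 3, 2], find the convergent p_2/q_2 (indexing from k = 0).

28/25

Using pₖ = aₖpₖ₋₁ + pₖ₋₂, qₖ = aₖqₖ₋₁ + qₖ₋₂ (with p₋₁=1, p₋₂=0, q₋₁=0, q₋₂=1):
  k=0: a=1, p=1, q=1
  k=1: a=8, p=9, q=8
  k=2: a=3, p=28, q=25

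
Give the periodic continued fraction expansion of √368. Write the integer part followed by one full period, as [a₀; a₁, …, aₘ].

a₀ = ⌊√368⌋ = 19.
With m₀=0, d₀=1 and mₖ₊₁ = dₖaₖ − mₖ, dₖ₊₁ = (n − mₖ₊₁²)/dₖ, aₖ₊₁ = ⌊(a₀+mₖ₊₁)/dₖ₊₁⌋:
  k=1: m=19, d=7, a=5
  k=2: m=16, d=16, a=2
  k=3: m=16, d=7, a=5
  k=4: m=19, d=1, a=38
d=1 and a=2a₀=38 at k=4, so the next step gives (m, d) = (19, 7) again — its k=1 value — and the period has length 4.

[19; 5, 2, 5, 38]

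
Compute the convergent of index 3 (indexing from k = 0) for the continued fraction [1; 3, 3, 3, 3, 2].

Using pₖ = aₖpₖ₋₁ + pₖ₋₂, qₖ = aₖqₖ₋₁ + qₖ₋₂ (with p₋₁=1, p₋₂=0, q₋₁=0, q₋₂=1):
  k=0: a=1, p=1, q=1
  k=1: a=3, p=4, q=3
  k=2: a=3, p=13, q=10
  k=3: a=3, p=43, q=33

43/33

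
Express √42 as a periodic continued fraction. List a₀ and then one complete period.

a₀ = ⌊√42⌋ = 6.
With m₀=0, d₀=1 and mₖ₊₁ = dₖaₖ − mₖ, dₖ₊₁ = (n − mₖ₊₁²)/dₖ, aₖ₊₁ = ⌊(a₀+mₖ₊₁)/dₖ₊₁⌋:
  k=1: m=6, d=6, a=2
  k=2: m=6, d=1, a=12
d=1 and a=2a₀=12 at k=2, so the next step gives (m, d) = (6, 6) again — its k=1 value — and the period has length 2.

[6; 2, 12]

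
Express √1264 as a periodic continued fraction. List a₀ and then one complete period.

[35; 1, 1, 4, 4, 4, 1, 1, 70]

a₀ = ⌊√1264⌋ = 35.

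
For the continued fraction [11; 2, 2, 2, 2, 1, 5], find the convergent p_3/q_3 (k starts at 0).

137/12

Using pₖ = aₖpₖ₋₁ + pₖ₋₂, qₖ = aₖqₖ₋₁ + qₖ₋₂ (with p₋₁=1, p₋₂=0, q₋₁=0, q₋₂=1):
  k=0: a=11, p=11, q=1
  k=1: a=2, p=23, q=2
  k=2: a=2, p=57, q=5
  k=3: a=2, p=137, q=12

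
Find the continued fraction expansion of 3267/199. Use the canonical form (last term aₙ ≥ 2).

3267 = 16×199 + 83
199 = 2×83 + 33
83 = 2×33 + 17
33 = 1×17 + 16
17 = 1×16 + 1
16 = 16×1 + 0  (stop)
So 3267/199 = [16; 2, 2, 1, 1, 16].

[16; 2, 2, 1, 1, 16]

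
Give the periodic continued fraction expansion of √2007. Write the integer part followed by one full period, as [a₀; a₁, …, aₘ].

[44; 1, 3, 1, 88]

a₀ = ⌊√2007⌋ = 44.
With m₀=0, d₀=1 and mₖ₊₁ = dₖaₖ − mₖ, dₖ₊₁ = (n − mₖ₊₁²)/dₖ, aₖ₊₁ = ⌊(a₀+mₖ₊₁)/dₖ₊₁⌋:
  k=1: m=44, d=71, a=1
  k=2: m=27, d=18, a=3
  k=3: m=27, d=71, a=1
  k=4: m=44, d=1, a=88
d=1 and a=2a₀=88 at k=4, so the next step gives (m, d) = (44, 71) again — its k=1 value — and the period has length 4.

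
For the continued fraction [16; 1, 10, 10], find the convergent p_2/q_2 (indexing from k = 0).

186/11

Using pₖ = aₖpₖ₋₁ + pₖ₋₂, qₖ = aₖqₖ₋₁ + qₖ₋₂ (with p₋₁=1, p₋₂=0, q₋₁=0, q₋₂=1):
  k=0: a=16, p=16, q=1
  k=1: a=1, p=17, q=1
  k=2: a=10, p=186, q=11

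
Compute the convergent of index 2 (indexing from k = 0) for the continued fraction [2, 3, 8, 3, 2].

Using pₖ = aₖpₖ₋₁ + pₖ₋₂, qₖ = aₖqₖ₋₁ + qₖ₋₂ (with p₋₁=1, p₋₂=0, q₋₁=0, q₋₂=1):
  k=0: a=2, p=2, q=1
  k=1: a=3, p=7, q=3
  k=2: a=8, p=58, q=25

58/25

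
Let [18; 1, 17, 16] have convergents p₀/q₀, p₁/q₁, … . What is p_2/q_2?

Using pₖ = aₖpₖ₋₁ + pₖ₋₂, qₖ = aₖqₖ₋₁ + qₖ₋₂ (with p₋₁=1, p₋₂=0, q₋₁=0, q₋₂=1):
  k=0: a=18, p=18, q=1
  k=1: a=1, p=19, q=1
  k=2: a=17, p=341, q=18

341/18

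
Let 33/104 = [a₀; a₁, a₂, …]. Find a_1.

33 = 0·104 + 33   →  a_0 = 0
104 = 3·33 + 5   →  a_1 = 3

3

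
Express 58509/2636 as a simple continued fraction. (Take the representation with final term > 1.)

[22; 5, 10, 7, 3, 2]

58509 = 22*2636 + 517
2636 = 5*517 + 51
517 = 10*51 + 7
51 = 7*7 + 2
7 = 3*2 + 1
2 = 2*1 + 0  (stop)
So 58509/2636 = [22; 5, 10, 7, 3, 2].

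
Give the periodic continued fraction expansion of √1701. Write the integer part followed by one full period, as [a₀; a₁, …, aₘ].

[41; 4, 8, 1, 10, 1, 8, 4, 82]

a₀ = ⌊√1701⌋ = 41.
With m₀=0, d₀=1 and mₖ₊₁ = dₖaₖ − mₖ, dₖ₊₁ = (n − mₖ₊₁²)/dₖ, aₖ₊₁ = ⌊(a₀+mₖ₊₁)/dₖ₊₁⌋:
  k=1: m=41, d=20, a=4
  k=2: m=39, d=9, a=8
  k=3: m=33, d=68, a=1
  k=4: m=35, d=7, a=10
  k=5: m=35, d=68, a=1
  k=6: m=33, d=9, a=8
  k=7: m=39, d=20, a=4
  k=8: m=41, d=1, a=82
d=1 and a=2a₀=82 at k=8, so the next step gives (m, d) = (41, 20) again — its k=1 value — and the period has length 8.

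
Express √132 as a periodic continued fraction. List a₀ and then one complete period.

a₀ = ⌊√132⌋ = 11.
With m₀=0, d₀=1 and mₖ₊₁ = dₖaₖ − mₖ, dₖ₊₁ = (n − mₖ₊₁²)/dₖ, aₖ₊₁ = ⌊(a₀+mₖ₊₁)/dₖ₊₁⌋:
  k=1: m=11, d=11, a=2
  k=2: m=11, d=1, a=22
d=1 and a=2a₀=22 at k=2, so the next step gives (m, d) = (11, 11) again — its k=1 value — and the period has length 2.

[11; 2, 22]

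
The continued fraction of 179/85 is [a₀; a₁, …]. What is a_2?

179 = 2·85 + 9   →  a_0 = 2
85 = 9·9 + 4   →  a_1 = 9
9 = 2·4 + 1   →  a_2 = 2

2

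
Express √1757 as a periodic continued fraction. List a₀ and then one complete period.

[41; 1, 10, 1, 82]

a₀ = ⌊√1757⌋ = 41.
With m₀=0, d₀=1 and mₖ₊₁ = dₖaₖ − mₖ, dₖ₊₁ = (n − mₖ₊₁²)/dₖ, aₖ₊₁ = ⌊(a₀+mₖ₊₁)/dₖ₊₁⌋:
  k=1: m=41, d=76, a=1
  k=2: m=35, d=7, a=10
  k=3: m=35, d=76, a=1
  k=4: m=41, d=1, a=82
d=1 and a=2a₀=82 at k=4, so the next step gives (m, d) = (41, 76) again — its k=1 value — and the period has length 4.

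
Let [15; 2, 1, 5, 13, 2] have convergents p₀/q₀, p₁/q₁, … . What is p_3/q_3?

Using pₖ = aₖpₖ₋₁ + pₖ₋₂, qₖ = aₖqₖ₋₁ + qₖ₋₂ (with p₋₁=1, p₋₂=0, q₋₁=0, q₋₂=1):
  k=0: a=15, p=15, q=1
  k=1: a=2, p=31, q=2
  k=2: a=1, p=46, q=3
  k=3: a=5, p=261, q=17

261/17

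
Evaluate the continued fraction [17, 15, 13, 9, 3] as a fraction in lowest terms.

Fold from the inside: start with 3/1.
  9 + 1/3 = 28/3
  13 + 3/28 = 367/28
  15 + 28/367 = 5533/367
  17 + 367/5533 = 94428/5533

94428/5533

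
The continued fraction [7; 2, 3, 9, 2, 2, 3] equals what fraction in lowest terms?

Using pₖ = aₖpₖ₋₁ + pₖ₋₂ and qₖ = aₖqₖ₋₁ + qₖ₋₂:
  k=0: a=7, p=7, q=1
  k=1: a=2, p=15, q=2
  k=2: a=3, p=52, q=7
  k=3: a=9, p=483, q=65
  k=4: a=2, p=1018, q=137
  k=5: a=2, p=2519, q=339
  k=6: a=3, p=8575, q=1154

8575/1154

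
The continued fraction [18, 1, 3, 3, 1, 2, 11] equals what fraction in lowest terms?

Fold from the inside: start with 11/1.
  2 + 1/11 = 23/11
  1 + 11/23 = 34/23
  3 + 23/34 = 125/34
  3 + 34/125 = 409/125
  1 + 125/409 = 534/409
  18 + 409/534 = 10021/534

10021/534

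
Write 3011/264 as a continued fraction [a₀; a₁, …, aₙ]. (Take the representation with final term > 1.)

[11; 2, 2, 7, 7]

3011 = 11·264 + 107
264 = 2·107 + 50
107 = 2·50 + 7
50 = 7·7 + 1
7 = 7·1 + 0  (stop)
So 3011/264 = [11; 2, 2, 7, 7].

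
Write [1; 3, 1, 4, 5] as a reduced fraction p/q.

125/99

Fold from the inside: start with 5/1.
  4 + 1/5 = 21/5
  1 + 5/21 = 26/21
  3 + 21/26 = 99/26
  1 + 26/99 = 125/99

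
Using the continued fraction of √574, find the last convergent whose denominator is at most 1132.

√574 = [23; 1, 22, 1, 46, …] (period length 4).
Convergents:
  p_0/q_0 = 23/1
  p_1/q_1 = 24/1
  p_2/q_2 = 551/23
  p_3/q_3 = 575/24
  p_4/q_4 = 27001/1127
  p_5/q_5 = 27576/1151
q_4 = 1127 ≤ 1132 < 1151 = q_5, so the answer is 27001/1127.

27001/1127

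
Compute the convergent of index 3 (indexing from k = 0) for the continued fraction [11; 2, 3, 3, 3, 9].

263/23

Using pₖ = aₖpₖ₋₁ + pₖ₋₂, qₖ = aₖqₖ₋₁ + qₖ₋₂ (with p₋₁=1, p₋₂=0, q₋₁=0, q₋₂=1):
  k=0: a=11, p=11, q=1
  k=1: a=2, p=23, q=2
  k=2: a=3, p=80, q=7
  k=3: a=3, p=263, q=23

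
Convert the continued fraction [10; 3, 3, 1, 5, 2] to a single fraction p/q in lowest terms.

1680/163

Fold from the inside: start with 2/1.
  5 + 1/2 = 11/2
  1 + 2/11 = 13/11
  3 + 11/13 = 50/13
  3 + 13/50 = 163/50
  10 + 50/163 = 1680/163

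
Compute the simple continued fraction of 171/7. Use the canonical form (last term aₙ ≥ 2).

171 = 24×7 + 3
7 = 2×3 + 1
3 = 3×1 + 0  (stop)
So 171/7 = [24; 2, 3].

[24; 2, 3]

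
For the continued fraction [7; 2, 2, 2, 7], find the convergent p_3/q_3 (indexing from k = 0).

Using pₖ = aₖpₖ₋₁ + pₖ₋₂, qₖ = aₖqₖ₋₁ + qₖ₋₂ (with p₋₁=1, p₋₂=0, q₋₁=0, q₋₂=1):
  k=0: a=7, p=7, q=1
  k=1: a=2, p=15, q=2
  k=2: a=2, p=37, q=5
  k=3: a=2, p=89, q=12

89/12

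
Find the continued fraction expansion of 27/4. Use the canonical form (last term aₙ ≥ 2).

[6; 1, 3]

27 = 6×4 + 3
4 = 1×3 + 1
3 = 3×1 + 0  (stop)
So 27/4 = [6; 1, 3].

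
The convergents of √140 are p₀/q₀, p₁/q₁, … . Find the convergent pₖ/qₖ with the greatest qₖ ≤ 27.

71/6

√140 = [11; 1, 4, 1, 22, …] (period length 4).
Convergents:
  p_0/q_0 = 11/1
  p_1/q_1 = 12/1
  p_2/q_2 = 59/5
  p_3/q_3 = 71/6
  p_4/q_4 = 1621/137
q_3 = 6 ≤ 27 < 137 = q_4, so the answer is 71/6.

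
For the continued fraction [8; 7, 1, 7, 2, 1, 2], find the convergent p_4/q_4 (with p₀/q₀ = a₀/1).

Using pₖ = aₖpₖ₋₁ + pₖ₋₂, qₖ = aₖqₖ₋₁ + qₖ₋₂ (with p₋₁=1, p₋₂=0, q₋₁=0, q₋₂=1):
  k=0: a=8, p=8, q=1
  k=1: a=7, p=57, q=7
  k=2: a=1, p=65, q=8
  k=3: a=7, p=512, q=63
  k=4: a=2, p=1089, q=134

1089/134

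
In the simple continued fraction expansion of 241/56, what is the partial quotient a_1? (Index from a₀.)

3

241 = 4·56 + 17   →  a_0 = 4
56 = 3·17 + 5   →  a_1 = 3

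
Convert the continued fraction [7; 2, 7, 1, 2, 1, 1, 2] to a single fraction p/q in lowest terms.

Fold from the inside: start with 2/1.
  1 + 1/2 = 3/2
  1 + 2/3 = 5/3
  2 + 3/5 = 13/5
  1 + 5/13 = 18/13
  7 + 13/18 = 139/18
  2 + 18/139 = 296/139
  7 + 139/296 = 2211/296

2211/296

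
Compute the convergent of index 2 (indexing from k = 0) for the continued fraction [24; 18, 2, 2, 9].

890/37

Using pₖ = aₖpₖ₋₁ + pₖ₋₂, qₖ = aₖqₖ₋₁ + qₖ₋₂ (with p₋₁=1, p₋₂=0, q₋₁=0, q₋₂=1):
  k=0: a=24, p=24, q=1
  k=1: a=18, p=433, q=18
  k=2: a=2, p=890, q=37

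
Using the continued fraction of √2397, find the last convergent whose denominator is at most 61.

2399/49

√2397 = [48; 1, 23, 2, 23, 1, 96, …] (period length 6).
Convergents:
  p_0/q_0 = 48/1
  p_1/q_1 = 49/1
  p_2/q_2 = 1175/24
  p_3/q_3 = 2399/49
  p_4/q_4 = 56352/1151
q_3 = 49 ≤ 61 < 1151 = q_4, so the answer is 2399/49.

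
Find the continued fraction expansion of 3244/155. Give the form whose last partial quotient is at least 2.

[20; 1, 13, 11]

3244 = 20×155 + 144
155 = 1×144 + 11
144 = 13×11 + 1
11 = 11×1 + 0  (stop)
So 3244/155 = [20; 1, 13, 11].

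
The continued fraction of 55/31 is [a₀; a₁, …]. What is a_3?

2

55 = 1·31 + 24   →  a_0 = 1
31 = 1·24 + 7   →  a_1 = 1
24 = 3·7 + 3   →  a_2 = 3
7 = 2·3 + 1   →  a_3 = 2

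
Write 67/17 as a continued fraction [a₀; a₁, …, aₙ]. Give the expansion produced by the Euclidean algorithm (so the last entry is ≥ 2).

67 = 3*17 + 16
17 = 1*16 + 1
16 = 16*1 + 0  (stop)
So 67/17 = [3; 1, 16].

[3; 1, 16]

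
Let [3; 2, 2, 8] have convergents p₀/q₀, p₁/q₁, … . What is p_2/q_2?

Using pₖ = aₖpₖ₋₁ + pₖ₋₂, qₖ = aₖqₖ₋₁ + qₖ₋₂ (with p₋₁=1, p₋₂=0, q₋₁=0, q₋₂=1):
  k=0: a=3, p=3, q=1
  k=1: a=2, p=7, q=2
  k=2: a=2, p=17, q=5

17/5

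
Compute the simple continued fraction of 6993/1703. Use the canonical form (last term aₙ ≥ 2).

[4; 9, 2, 2, 4, 8]

6993 = 4·1703 + 181
1703 = 9·181 + 74
181 = 2·74 + 33
74 = 2·33 + 8
33 = 4·8 + 1
8 = 8·1 + 0  (stop)
So 6993/1703 = [4; 9, 2, 2, 4, 8].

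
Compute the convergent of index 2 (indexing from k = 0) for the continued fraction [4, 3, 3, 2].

43/10

Using pₖ = aₖpₖ₋₁ + pₖ₋₂, qₖ = aₖqₖ₋₁ + qₖ₋₂ (with p₋₁=1, p₋₂=0, q₋₁=0, q₋₂=1):
  k=0: a=4, p=4, q=1
  k=1: a=3, p=13, q=3
  k=2: a=3, p=43, q=10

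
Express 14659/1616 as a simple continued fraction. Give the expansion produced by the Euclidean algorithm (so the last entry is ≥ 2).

[9; 14, 19, 6]

14659 = 9·1616 + 115
1616 = 14·115 + 6
115 = 19·6 + 1
6 = 6·1 + 0  (stop)
So 14659/1616 = [9; 14, 19, 6].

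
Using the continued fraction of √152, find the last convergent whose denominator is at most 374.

√152 = [12; 3, 24, …] (period length 2).
Convergents:
  p_0/q_0 = 12/1
  p_1/q_1 = 37/3
  p_2/q_2 = 900/73
  p_3/q_3 = 2737/222
  p_4/q_4 = 66588/5401
q_3 = 222 ≤ 374 < 5401 = q_4, so the answer is 2737/222.

2737/222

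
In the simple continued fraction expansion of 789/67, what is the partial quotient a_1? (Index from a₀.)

1

789 = 11·67 + 52   →  a_0 = 11
67 = 1·52 + 15   →  a_1 = 1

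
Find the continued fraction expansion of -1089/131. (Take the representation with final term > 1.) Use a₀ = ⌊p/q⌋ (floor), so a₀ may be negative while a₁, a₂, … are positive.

[-9; 1, 2, 5, 8]

-1089 = -9*131 + 90
131 = 1*90 + 41
90 = 2*41 + 8
41 = 5*8 + 1
8 = 8*1 + 0  (stop)
So -1089/131 = [-9; 1, 2, 5, 8].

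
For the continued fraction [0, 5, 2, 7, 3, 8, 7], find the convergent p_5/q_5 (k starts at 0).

391/2138

Using pₖ = aₖpₖ₋₁ + pₖ₋₂, qₖ = aₖqₖ₋₁ + qₖ₋₂ (with p₋₁=1, p₋₂=0, q₋₁=0, q₋₂=1):
  k=0: a=0, p=0, q=1
  k=1: a=5, p=1, q=5
  k=2: a=2, p=2, q=11
  k=3: a=7, p=15, q=82
  k=4: a=3, p=47, q=257
  k=5: a=8, p=391, q=2138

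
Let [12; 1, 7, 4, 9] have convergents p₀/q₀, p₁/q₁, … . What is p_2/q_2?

Using pₖ = aₖpₖ₋₁ + pₖ₋₂, qₖ = aₖqₖ₋₁ + qₖ₋₂ (with p₋₁=1, p₋₂=0, q₋₁=0, q₋₂=1):
  k=0: a=12, p=12, q=1
  k=1: a=1, p=13, q=1
  k=2: a=7, p=103, q=8

103/8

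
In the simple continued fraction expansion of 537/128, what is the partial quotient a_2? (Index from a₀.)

8

537 = 4·128 + 25   →  a_0 = 4
128 = 5·25 + 3   →  a_1 = 5
25 = 8·3 + 1   →  a_2 = 8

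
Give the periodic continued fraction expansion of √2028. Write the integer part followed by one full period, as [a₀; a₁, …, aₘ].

[45; 30, 90]

a₀ = ⌊√2028⌋ = 45.
With m₀=0, d₀=1 and mₖ₊₁ = dₖaₖ − mₖ, dₖ₊₁ = (n − mₖ₊₁²)/dₖ, aₖ₊₁ = ⌊(a₀+mₖ₊₁)/dₖ₊₁⌋:
  k=1: m=45, d=3, a=30
  k=2: m=45, d=1, a=90
d=1 and a=2a₀=90 at k=2, so the next step gives (m, d) = (45, 3) again — its k=1 value — and the period has length 2.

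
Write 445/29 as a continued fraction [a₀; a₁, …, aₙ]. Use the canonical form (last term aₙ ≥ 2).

[15; 2, 1, 9]

445 = 15*29 + 10
29 = 2*10 + 9
10 = 1*9 + 1
9 = 9*1 + 0  (stop)
So 445/29 = [15; 2, 1, 9].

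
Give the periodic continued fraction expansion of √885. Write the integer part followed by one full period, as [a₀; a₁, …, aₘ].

[29; 1, 2, 1, 58]

a₀ = ⌊√885⌋ = 29.
With m₀=0, d₀=1 and mₖ₊₁ = dₖaₖ − mₖ, dₖ₊₁ = (n − mₖ₊₁²)/dₖ, aₖ₊₁ = ⌊(a₀+mₖ₊₁)/dₖ₊₁⌋:
  k=1: m=29, d=44, a=1
  k=2: m=15, d=15, a=2
  k=3: m=15, d=44, a=1
  k=4: m=29, d=1, a=58
d=1 and a=2a₀=58 at k=4, so the next step gives (m, d) = (29, 44) again — its k=1 value — and the period has length 4.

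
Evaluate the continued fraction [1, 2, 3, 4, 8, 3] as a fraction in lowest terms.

1105/771

Fold from the inside: start with 3/1.
  8 + 1/3 = 25/3
  4 + 3/25 = 103/25
  3 + 25/103 = 334/103
  2 + 103/334 = 771/334
  1 + 334/771 = 1105/771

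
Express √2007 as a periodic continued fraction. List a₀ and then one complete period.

[44; 1, 3, 1, 88]

a₀ = ⌊√2007⌋ = 44.
With m₀=0, d₀=1 and mₖ₊₁ = dₖaₖ − mₖ, dₖ₊₁ = (n − mₖ₊₁²)/dₖ, aₖ₊₁ = ⌊(a₀+mₖ₊₁)/dₖ₊₁⌋:
  k=1: m=44, d=71, a=1
  k=2: m=27, d=18, a=3
  k=3: m=27, d=71, a=1
  k=4: m=44, d=1, a=88
d=1 and a=2a₀=88 at k=4, so the next step gives (m, d) = (44, 71) again — its k=1 value — and the period has length 4.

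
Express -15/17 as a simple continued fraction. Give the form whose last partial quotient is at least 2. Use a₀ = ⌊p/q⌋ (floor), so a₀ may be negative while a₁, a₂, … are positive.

-15 = -1*17 + 2
17 = 8*2 + 1
2 = 2*1 + 0  (stop)
So -15/17 = [-1; 8, 2].

[-1; 8, 2]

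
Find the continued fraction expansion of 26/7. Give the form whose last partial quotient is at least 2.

[3; 1, 2, 2]

26 = 3·7 + 5
7 = 1·5 + 2
5 = 2·2 + 1
2 = 2·1 + 0  (stop)
So 26/7 = [3; 1, 2, 2].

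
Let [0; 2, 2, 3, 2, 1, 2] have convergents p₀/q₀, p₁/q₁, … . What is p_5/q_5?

Using pₖ = aₖpₖ₋₁ + pₖ₋₂, qₖ = aₖqₖ₋₁ + qₖ₋₂ (with p₋₁=1, p₋₂=0, q₋₁=0, q₋₂=1):
  k=0: a=0, p=0, q=1
  k=1: a=2, p=1, q=2
  k=2: a=2, p=2, q=5
  k=3: a=3, p=7, q=17
  k=4: a=2, p=16, q=39
  k=5: a=1, p=23, q=56

23/56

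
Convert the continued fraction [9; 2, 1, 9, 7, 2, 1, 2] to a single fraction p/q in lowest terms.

16213/1735

Using pₖ = aₖpₖ₋₁ + pₖ₋₂ and qₖ = aₖqₖ₋₁ + qₖ₋₂:
  k=0: a=9, p=9, q=1
  k=1: a=2, p=19, q=2
  k=2: a=1, p=28, q=3
  k=3: a=9, p=271, q=29
  k=4: a=7, p=1925, q=206
  k=5: a=2, p=4121, q=441
  k=6: a=1, p=6046, q=647
  k=7: a=2, p=16213, q=1735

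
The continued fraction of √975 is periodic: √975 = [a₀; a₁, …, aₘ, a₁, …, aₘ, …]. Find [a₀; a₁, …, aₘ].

[31; 4, 2, 4, 62]

a₀ = ⌊√975⌋ = 31.
With m₀=0, d₀=1 and mₖ₊₁ = dₖaₖ − mₖ, dₖ₊₁ = (n − mₖ₊₁²)/dₖ, aₖ₊₁ = ⌊(a₀+mₖ₊₁)/dₖ₊₁⌋:
  k=1: m=31, d=14, a=4
  k=2: m=25, d=25, a=2
  k=3: m=25, d=14, a=4
  k=4: m=31, d=1, a=62
d=1 and a=2a₀=62 at k=4, so the next step gives (m, d) = (31, 14) again — its k=1 value — and the period has length 4.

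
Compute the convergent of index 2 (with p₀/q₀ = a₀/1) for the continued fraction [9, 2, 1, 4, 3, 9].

28/3

Using pₖ = aₖpₖ₋₁ + pₖ₋₂, qₖ = aₖqₖ₋₁ + qₖ₋₂ (with p₋₁=1, p₋₂=0, q₋₁=0, q₋₂=1):
  k=0: a=9, p=9, q=1
  k=1: a=2, p=19, q=2
  k=2: a=1, p=28, q=3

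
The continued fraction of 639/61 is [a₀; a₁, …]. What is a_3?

639 = 10·61 + 29   →  a_0 = 10
61 = 2·29 + 3   →  a_1 = 2
29 = 9·3 + 2   →  a_2 = 9
3 = 1·2 + 1   →  a_3 = 1

1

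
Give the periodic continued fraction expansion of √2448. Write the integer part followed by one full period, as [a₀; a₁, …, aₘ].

a₀ = ⌊√2448⌋ = 49.
With m₀=0, d₀=1 and mₖ₊₁ = dₖaₖ − mₖ, dₖ₊₁ = (n − mₖ₊₁²)/dₖ, aₖ₊₁ = ⌊(a₀+mₖ₊₁)/dₖ₊₁⌋:
  k=1: m=49, d=47, a=2
  k=2: m=45, d=9, a=10
  k=3: m=45, d=47, a=2
  k=4: m=49, d=1, a=98
d=1 and a=2a₀=98 at k=4, so the next step gives (m, d) = (49, 47) again — its k=1 value — and the period has length 4.

[49; 2, 10, 2, 98]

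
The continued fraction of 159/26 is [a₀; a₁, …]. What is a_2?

1

159 = 6·26 + 3   →  a_0 = 6
26 = 8·3 + 2   →  a_1 = 8
3 = 1·2 + 1   →  a_2 = 1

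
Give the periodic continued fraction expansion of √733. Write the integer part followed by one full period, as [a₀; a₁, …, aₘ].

[27; 13, 1, 1, 13, 54]

a₀ = ⌊√733⌋ = 27.
With m₀=0, d₀=1 and mₖ₊₁ = dₖaₖ − mₖ, dₖ₊₁ = (n − mₖ₊₁²)/dₖ, aₖ₊₁ = ⌊(a₀+mₖ₊₁)/dₖ₊₁⌋:
  k=1: m=27, d=4, a=13
  k=2: m=25, d=27, a=1
  k=3: m=2, d=27, a=1
  k=4: m=25, d=4, a=13
  k=5: m=27, d=1, a=54
d=1 and a=2a₀=54 at k=5, so the next step gives (m, d) = (27, 4) again — its k=1 value — and the period has length 5.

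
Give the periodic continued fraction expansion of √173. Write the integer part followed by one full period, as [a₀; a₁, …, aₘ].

[13; 6, 1, 1, 6, 26]

a₀ = ⌊√173⌋ = 13.
With m₀=0, d₀=1 and mₖ₊₁ = dₖaₖ − mₖ, dₖ₊₁ = (n − mₖ₊₁²)/dₖ, aₖ₊₁ = ⌊(a₀+mₖ₊₁)/dₖ₊₁⌋:
  k=1: m=13, d=4, a=6
  k=2: m=11, d=13, a=1
  k=3: m=2, d=13, a=1
  k=4: m=11, d=4, a=6
  k=5: m=13, d=1, a=26
d=1 and a=2a₀=26 at k=5, so the next step gives (m, d) = (13, 4) again — its k=1 value — and the period has length 5.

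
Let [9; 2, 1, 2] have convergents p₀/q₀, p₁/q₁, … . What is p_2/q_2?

Using pₖ = aₖpₖ₋₁ + pₖ₋₂, qₖ = aₖqₖ₋₁ + qₖ₋₂ (with p₋₁=1, p₋₂=0, q₋₁=0, q₋₂=1):
  k=0: a=9, p=9, q=1
  k=1: a=2, p=19, q=2
  k=2: a=1, p=28, q=3

28/3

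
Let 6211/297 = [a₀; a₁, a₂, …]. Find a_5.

1

6211 = 20·297 + 271   →  a_0 = 20
297 = 1·271 + 26   →  a_1 = 1
271 = 10·26 + 11   →  a_2 = 10
26 = 2·11 + 4   →  a_3 = 2
11 = 2·4 + 3   →  a_4 = 2
4 = 1·3 + 1   →  a_5 = 1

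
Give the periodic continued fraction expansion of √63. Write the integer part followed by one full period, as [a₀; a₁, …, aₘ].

a₀ = ⌊√63⌋ = 7.
With m₀=0, d₀=1 and mₖ₊₁ = dₖaₖ − mₖ, dₖ₊₁ = (n − mₖ₊₁²)/dₖ, aₖ₊₁ = ⌊(a₀+mₖ₊₁)/dₖ₊₁⌋:
  k=1: m=7, d=14, a=1
  k=2: m=7, d=1, a=14
d=1 and a=2a₀=14 at k=2, so the next step gives (m, d) = (7, 14) again — its k=1 value — and the period has length 2.

[7; 1, 14]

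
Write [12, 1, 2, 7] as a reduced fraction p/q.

279/22

Using pₖ = aₖpₖ₋₁ + pₖ₋₂ and qₖ = aₖqₖ₋₁ + qₖ₋₂:
  k=0: a=12, p=12, q=1
  k=1: a=1, p=13, q=1
  k=2: a=2, p=38, q=3
  k=3: a=7, p=279, q=22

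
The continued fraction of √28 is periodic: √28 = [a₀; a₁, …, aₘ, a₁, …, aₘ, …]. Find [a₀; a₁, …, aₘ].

[5; 3, 2, 3, 10]

a₀ = ⌊√28⌋ = 5.
With m₀=0, d₀=1 and mₖ₊₁ = dₖaₖ − mₖ, dₖ₊₁ = (n − mₖ₊₁²)/dₖ, aₖ₊₁ = ⌊(a₀+mₖ₊₁)/dₖ₊₁⌋:
  k=1: m=5, d=3, a=3
  k=2: m=4, d=4, a=2
  k=3: m=4, d=3, a=3
  k=4: m=5, d=1, a=10
d=1 and a=2a₀=10 at k=4, so the next step gives (m, d) = (5, 3) again — its k=1 value — and the period has length 4.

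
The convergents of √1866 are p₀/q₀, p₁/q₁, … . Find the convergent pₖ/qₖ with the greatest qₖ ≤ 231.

3067/71

√1866 = [43; 5, 14, 5, 86, …] (period length 4).
Convergents:
  p_0/q_0 = 43/1
  p_1/q_1 = 216/5
  p_2/q_2 = 3067/71
  p_3/q_3 = 15551/360
q_2 = 71 ≤ 231 < 360 = q_3, so the answer is 3067/71.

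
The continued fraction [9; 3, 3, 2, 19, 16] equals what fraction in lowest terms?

66758/7175

Fold from the inside: start with 16/1.
  19 + 1/16 = 305/16
  2 + 16/305 = 626/305
  3 + 305/626 = 2183/626
  3 + 626/2183 = 7175/2183
  9 + 2183/7175 = 66758/7175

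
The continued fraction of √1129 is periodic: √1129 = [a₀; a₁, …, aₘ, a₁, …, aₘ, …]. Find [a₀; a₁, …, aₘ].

[33; 1, 1, 1, 1, 66]

a₀ = ⌊√1129⌋ = 33.
With m₀=0, d₀=1 and mₖ₊₁ = dₖaₖ − mₖ, dₖ₊₁ = (n − mₖ₊₁²)/dₖ, aₖ₊₁ = ⌊(a₀+mₖ₊₁)/dₖ₊₁⌋:
  k=1: m=33, d=40, a=1
  k=2: m=7, d=27, a=1
  k=3: m=20, d=27, a=1
  k=4: m=7, d=40, a=1
  k=5: m=33, d=1, a=66
d=1 and a=2a₀=66 at k=5, so the next step gives (m, d) = (33, 40) again — its k=1 value — and the period has length 5.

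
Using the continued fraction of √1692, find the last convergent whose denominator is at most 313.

4607/112

√1692 = [41; 7, 2, 7, 82, …] (period length 4).
Convergents:
  p_0/q_0 = 41/1
  p_1/q_1 = 288/7
  p_2/q_2 = 617/15
  p_3/q_3 = 4607/112
  p_4/q_4 = 378391/9199
q_3 = 112 ≤ 313 < 9199 = q_4, so the answer is 4607/112.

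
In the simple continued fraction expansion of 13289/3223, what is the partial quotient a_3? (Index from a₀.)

2

13289 = 4·3223 + 397   →  a_0 = 4
3223 = 8·397 + 47   →  a_1 = 8
397 = 8·47 + 21   →  a_2 = 8
47 = 2·21 + 5   →  a_3 = 2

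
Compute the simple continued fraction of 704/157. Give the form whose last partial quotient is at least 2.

[4; 2, 15, 5]

704 = 4·157 + 76
157 = 2·76 + 5
76 = 15·5 + 1
5 = 5·1 + 0  (stop)
So 704/157 = [4; 2, 15, 5].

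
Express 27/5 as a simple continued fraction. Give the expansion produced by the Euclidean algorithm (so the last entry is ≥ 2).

[5; 2, 2]

27 = 5·5 + 2
5 = 2·2 + 1
2 = 2·1 + 0  (stop)
So 27/5 = [5; 2, 2].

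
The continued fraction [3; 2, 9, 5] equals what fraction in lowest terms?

Using pₖ = aₖpₖ₋₁ + pₖ₋₂ and qₖ = aₖqₖ₋₁ + qₖ₋₂:
  k=0: a=3, p=3, q=1
  k=1: a=2, p=7, q=2
  k=2: a=9, p=66, q=19
  k=3: a=5, p=337, q=97

337/97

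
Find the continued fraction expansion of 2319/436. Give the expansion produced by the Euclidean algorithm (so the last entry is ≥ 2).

2319 = 5×436 + 139
436 = 3×139 + 19
139 = 7×19 + 6
19 = 3×6 + 1
6 = 6×1 + 0  (stop)
So 2319/436 = [5; 3, 7, 3, 6].

[5; 3, 7, 3, 6]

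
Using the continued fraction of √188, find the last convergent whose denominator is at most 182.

√188 = [13; 1, 2, 2, 6, 2, 2, 1, 26, …] (period length 8).
Convergents:
  p_0/q_0 = 13/1
  p_1/q_1 = 14/1
  p_2/q_2 = 41/3
  p_3/q_3 = 96/7
  p_4/q_4 = 617/45
  p_5/q_5 = 1330/97
  p_6/q_6 = 3277/239
q_5 = 97 ≤ 182 < 239 = q_6, so the answer is 1330/97.

1330/97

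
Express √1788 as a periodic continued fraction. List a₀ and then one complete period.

[42; 3, 1, 1, 20, 1, 1, 3, 84]

a₀ = ⌊√1788⌋ = 42.
With m₀=0, d₀=1 and mₖ₊₁ = dₖaₖ − mₖ, dₖ₊₁ = (n − mₖ₊₁²)/dₖ, aₖ₊₁ = ⌊(a₀+mₖ₊₁)/dₖ₊₁⌋:
  k=1: m=42, d=24, a=3
  k=2: m=30, d=37, a=1
  k=3: m=7, d=47, a=1
  k=4: m=40, d=4, a=20
  k=5: m=40, d=47, a=1
  k=6: m=7, d=37, a=1
  k=7: m=30, d=24, a=3
  k=8: m=42, d=1, a=84
d=1 and a=2a₀=84 at k=8, so the next step gives (m, d) = (42, 24) again — its k=1 value — and the period has length 8.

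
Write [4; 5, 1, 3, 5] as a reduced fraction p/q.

505/121

Using pₖ = aₖpₖ₋₁ + pₖ₋₂ and qₖ = aₖqₖ₋₁ + qₖ₋₂:
  k=0: a=4, p=4, q=1
  k=1: a=5, p=21, q=5
  k=2: a=1, p=25, q=6
  k=3: a=3, p=96, q=23
  k=4: a=5, p=505, q=121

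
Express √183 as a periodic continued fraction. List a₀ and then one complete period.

[13; 1, 1, 8, 1, 1, 26]

a₀ = ⌊√183⌋ = 13.
With m₀=0, d₀=1 and mₖ₊₁ = dₖaₖ − mₖ, dₖ₊₁ = (n − mₖ₊₁²)/dₖ, aₖ₊₁ = ⌊(a₀+mₖ₊₁)/dₖ₊₁⌋:
  k=1: m=13, d=14, a=1
  k=2: m=1, d=13, a=1
  k=3: m=12, d=3, a=8
  k=4: m=12, d=13, a=1
  k=5: m=1, d=14, a=1
  k=6: m=13, d=1, a=26
d=1 and a=2a₀=26 at k=6, so the next step gives (m, d) = (13, 14) again — its k=1 value — and the period has length 6.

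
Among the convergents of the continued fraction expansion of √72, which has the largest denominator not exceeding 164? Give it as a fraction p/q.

577/68

√72 = [8; 2, 16, …] (period length 2).
Convergents:
  p_0/q_0 = 8/1
  p_1/q_1 = 17/2
  p_2/q_2 = 280/33
  p_3/q_3 = 577/68
  p_4/q_4 = 9512/1121
q_3 = 68 ≤ 164 < 1121 = q_4, so the answer is 577/68.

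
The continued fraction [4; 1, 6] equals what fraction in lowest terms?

Fold from the inside: start with 6/1.
  1 + 1/6 = 7/6
  4 + 6/7 = 34/7

34/7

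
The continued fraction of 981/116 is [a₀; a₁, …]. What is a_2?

981 = 8·116 + 53   →  a_0 = 8
116 = 2·53 + 10   →  a_1 = 2
53 = 5·10 + 3   →  a_2 = 5

5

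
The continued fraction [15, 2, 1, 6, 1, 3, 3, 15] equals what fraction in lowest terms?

Using pₖ = aₖpₖ₋₁ + pₖ₋₂ and qₖ = aₖqₖ₋₁ + qₖ₋₂:
  k=0: a=15, p=15, q=1
  k=1: a=2, p=31, q=2
  k=2: a=1, p=46, q=3
  k=3: a=6, p=307, q=20
  k=4: a=1, p=353, q=23
  k=5: a=3, p=1366, q=89
  k=6: a=3, p=4451, q=290
  k=7: a=15, p=68131, q=4439

68131/4439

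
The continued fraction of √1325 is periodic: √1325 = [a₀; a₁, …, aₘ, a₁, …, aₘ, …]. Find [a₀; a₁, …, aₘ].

a₀ = ⌊√1325⌋ = 36.
With m₀=0, d₀=1 and mₖ₊₁ = dₖaₖ − mₖ, dₖ₊₁ = (n − mₖ₊₁²)/dₖ, aₖ₊₁ = ⌊(a₀+mₖ₊₁)/dₖ₊₁⌋:
  k=1: m=36, d=29, a=2
  k=2: m=22, d=29, a=2
  k=3: m=36, d=1, a=72
d=1 and a=2a₀=72 at k=3, so the next step gives (m, d) = (36, 29) again — its k=1 value — and the period has length 3.

[36; 2, 2, 72]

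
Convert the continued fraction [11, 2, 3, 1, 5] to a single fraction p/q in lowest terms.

595/52

Using pₖ = aₖpₖ₋₁ + pₖ₋₂ and qₖ = aₖqₖ₋₁ + qₖ₋₂:
  k=0: a=11, p=11, q=1
  k=1: a=2, p=23, q=2
  k=2: a=3, p=80, q=7
  k=3: a=1, p=103, q=9
  k=4: a=5, p=595, q=52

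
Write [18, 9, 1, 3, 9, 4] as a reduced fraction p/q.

26846/1483

Fold from the inside: start with 4/1.
  9 + 1/4 = 37/4
  3 + 4/37 = 115/37
  1 + 37/115 = 152/115
  9 + 115/152 = 1483/152
  18 + 152/1483 = 26846/1483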